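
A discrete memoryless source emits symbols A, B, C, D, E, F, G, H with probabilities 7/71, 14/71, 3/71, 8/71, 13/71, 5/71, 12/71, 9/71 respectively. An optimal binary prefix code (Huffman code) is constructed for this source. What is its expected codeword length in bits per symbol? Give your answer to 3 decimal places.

2.915 bits/symbol

Repeatedly combine the two least-probable nodes; the expected code length is the sum of the merged weights.
merge 3/71 + 5/71 → 8/71
merge 7/71 + 8/71 → 15/71
merge 8/71 + 9/71 → 17/71
merge 12/71 + 13/71 → 25/71
merge 14/71 + 15/71 → 29/71
merge 17/71 + 25/71 → 42/71
merge 29/71 + 42/71 → 1
L = 8/71 + 15/71 + 17/71 + 25/71 + 29/71 + 42/71 + 1 = 207/71 ≈ 2.915 bits/symbol.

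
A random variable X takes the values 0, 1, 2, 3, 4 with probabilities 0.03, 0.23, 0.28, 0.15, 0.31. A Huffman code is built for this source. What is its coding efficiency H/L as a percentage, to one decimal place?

95.8%

Entropy H = −Σ p log₂ p ≈ 2.0880 bits.
Huffman merges: 3/100+3/20→9/50; 9/50+23/100→41/100; 7/25+31/100→59/100; 41/100+59/100→1. L = 109/50 ≈ 2.1800.
Efficiency = H/L = 2.0880/2.1800 = 95.8%.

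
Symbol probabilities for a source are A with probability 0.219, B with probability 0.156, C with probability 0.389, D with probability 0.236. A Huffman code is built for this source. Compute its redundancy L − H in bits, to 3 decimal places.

Entropy H = −Σ p log₂ p ≈ 1.9195 bits.
Huffman merges: 39/250+219/1000→3/8; 59/250+3/8→611/1000; 389/1000+611/1000→1. L = 993/500 ≈ 1.9860.
L − H = 1.9860 − 1.9195 = 0.067 bits.

0.067 bits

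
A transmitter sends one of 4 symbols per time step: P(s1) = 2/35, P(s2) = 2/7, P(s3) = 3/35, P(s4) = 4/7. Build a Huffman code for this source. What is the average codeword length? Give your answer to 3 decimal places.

1.571 bits/symbol

Repeatedly combine the two least-probable nodes; the expected code length is the sum of the merged weights.
merge 2/35 + 3/35 → 1/7
merge 1/7 + 2/7 → 3/7
merge 3/7 + 4/7 → 1
L = 1/7 + 3/7 + 1 = 11/7 ≈ 1.571 bits/symbol.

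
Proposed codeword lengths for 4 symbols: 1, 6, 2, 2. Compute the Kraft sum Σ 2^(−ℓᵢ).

1.015625

With common denominator 2^6 = 64: Σ 2^(−ℓᵢ) = 32/64 + 1/64 + 16/64 + 16/64 = 65/64 = 1.015625.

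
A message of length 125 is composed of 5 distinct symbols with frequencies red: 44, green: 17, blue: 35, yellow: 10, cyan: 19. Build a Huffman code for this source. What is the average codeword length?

Probabilities are the counts divided by 125.
Repeatedly combine the two least-probable nodes; the expected code length is the sum of the merged weights.
merge 2/25 + 17/125 → 27/125
merge 19/125 + 27/125 → 46/125
merge 7/25 + 44/125 → 79/125
merge 46/125 + 79/125 → 1
L = 27/125 + 46/125 + 79/125 + 1 = 277/125 = 2.216 bits/symbol.

2.216 bits/symbol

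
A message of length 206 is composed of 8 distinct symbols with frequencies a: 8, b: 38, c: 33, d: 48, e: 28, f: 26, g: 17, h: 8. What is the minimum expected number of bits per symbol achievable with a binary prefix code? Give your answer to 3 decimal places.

2.820 bits/symbol

Probabilities are the counts divided by 206.
Repeatedly combine the two least-probable nodes; the expected code length is the sum of the merged weights.
merge 4/103 + 4/103 → 8/103
merge 8/103 + 17/206 → 33/206
merge 13/103 + 14/103 → 27/103
merge 33/206 + 33/206 → 33/103
merge 19/103 + 24/103 → 43/103
merge 27/103 + 33/103 → 60/103
merge 43/103 + 60/103 → 1
L = 8/103 + 33/206 + 27/103 + 33/103 + 43/103 + 60/103 + 1 = 581/206 ≈ 2.820 bits/symbol.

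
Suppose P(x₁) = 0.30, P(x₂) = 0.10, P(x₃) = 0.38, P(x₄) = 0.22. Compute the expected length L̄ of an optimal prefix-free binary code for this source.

1.94 bits/symbol

Repeatedly combine the two least-probable nodes; the expected code length is the sum of the merged weights.
merge 1/10 + 11/50 → 8/25
merge 3/10 + 8/25 → 31/50
merge 19/50 + 31/50 → 1
L = 8/25 + 31/50 + 1 = 97/50 = 1.94 bits/symbol.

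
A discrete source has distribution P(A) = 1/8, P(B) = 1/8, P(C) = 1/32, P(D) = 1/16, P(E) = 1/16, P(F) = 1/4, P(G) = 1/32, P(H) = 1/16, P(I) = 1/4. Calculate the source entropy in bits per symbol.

2.8125 bits

Each probability is a power of 1/2, so log₂(1/p) is an integer.
H = Σ p·log₂(1/p) = 1/8·3 + 1/8·3 + 1/32·5 + 1/16·4 + 1/16·4 + 1/4·2 + 1/32·5 + 1/16·4 + 1/4·2 = 2.8125 bits.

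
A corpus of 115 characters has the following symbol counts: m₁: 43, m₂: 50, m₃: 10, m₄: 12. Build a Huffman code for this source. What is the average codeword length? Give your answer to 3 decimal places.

Probabilities are the counts divided by 115.
Repeatedly combine the two least-probable nodes; the expected code length is the sum of the merged weights.
merge 2/23 + 12/115 → 22/115
merge 22/115 + 43/115 → 13/23
merge 10/23 + 13/23 → 1
L = 22/115 + 13/23 + 1 = 202/115 ≈ 1.757 bits/symbol.

1.757 bits/symbol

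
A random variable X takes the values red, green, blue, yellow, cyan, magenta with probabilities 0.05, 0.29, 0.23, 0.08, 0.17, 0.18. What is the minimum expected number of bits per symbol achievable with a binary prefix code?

2.43 bits/symbol

Repeatedly combine the two least-probable nodes; the expected code length is the sum of the merged weights.
merge 1/20 + 2/25 → 13/100
merge 13/100 + 17/100 → 3/10
merge 9/50 + 23/100 → 41/100
merge 29/100 + 3/10 → 59/100
merge 41/100 + 59/100 → 1
L = 13/100 + 3/10 + 41/100 + 59/100 + 1 = 243/100 = 2.43 bits/symbol.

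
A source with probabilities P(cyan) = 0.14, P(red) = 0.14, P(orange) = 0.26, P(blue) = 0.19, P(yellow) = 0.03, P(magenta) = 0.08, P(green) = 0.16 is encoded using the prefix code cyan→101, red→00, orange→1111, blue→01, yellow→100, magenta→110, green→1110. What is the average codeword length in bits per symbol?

3.09 bits/symbol

L̄ = Σ pᵢ·ℓᵢ = 0.14·3 + 0.14·2 + 0.26·4 + 0.19·2 + 0.03·3 + 0.08·3 + 0.16·4 = 3.09 bits/symbol.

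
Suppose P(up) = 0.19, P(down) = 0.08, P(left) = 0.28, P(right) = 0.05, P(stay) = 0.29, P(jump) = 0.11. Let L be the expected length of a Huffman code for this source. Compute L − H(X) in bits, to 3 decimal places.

0.025 bits

Entropy H = −Σ p log₂ p ≈ 2.3452 bits.
Huffman merges: 1/20+2/25→13/100; 11/100+13/100→6/25; 19/100+6/25→43/100; 7/25+29/100→57/100; 43/100+57/100→1. L = 237/100 ≈ 2.3700.
L − H = 2.3700 − 2.3452 = 0.025 bits.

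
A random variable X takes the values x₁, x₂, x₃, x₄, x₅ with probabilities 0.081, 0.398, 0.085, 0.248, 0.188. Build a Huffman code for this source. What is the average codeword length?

2.122 bits/symbol

Repeatedly combine the two least-probable nodes; the expected code length is the sum of the merged weights.
merge 81/1000 + 17/200 → 83/500
merge 83/500 + 47/250 → 177/500
merge 31/125 + 177/500 → 301/500
merge 199/500 + 301/500 → 1
L = 83/500 + 177/500 + 301/500 + 1 = 1061/500 = 2.122 bits/symbol.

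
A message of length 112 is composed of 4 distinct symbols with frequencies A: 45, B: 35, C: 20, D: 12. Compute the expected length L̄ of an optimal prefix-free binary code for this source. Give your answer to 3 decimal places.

Probabilities are the counts divided by 112.
Repeatedly combine the two least-probable nodes; the expected code length is the sum of the merged weights.
merge 3/28 + 5/28 → 2/7
merge 2/7 + 5/16 → 67/112
merge 45/112 + 67/112 → 1
L = 2/7 + 67/112 + 1 = 211/112 ≈ 1.884 bits/symbol.

1.884 bits/symbol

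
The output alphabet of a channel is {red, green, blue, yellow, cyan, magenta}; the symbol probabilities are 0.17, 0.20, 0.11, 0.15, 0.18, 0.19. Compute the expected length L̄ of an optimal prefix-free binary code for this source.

2.61 bits/symbol

Repeatedly combine the two least-probable nodes; the expected code length is the sum of the merged weights.
merge 11/100 + 3/20 → 13/50
merge 17/100 + 9/50 → 7/20
merge 19/100 + 1/5 → 39/100
merge 13/50 + 7/20 → 61/100
merge 39/100 + 61/100 → 1
L = 13/50 + 7/20 + 39/100 + 61/100 + 1 = 261/100 = 2.61 bits/symbol.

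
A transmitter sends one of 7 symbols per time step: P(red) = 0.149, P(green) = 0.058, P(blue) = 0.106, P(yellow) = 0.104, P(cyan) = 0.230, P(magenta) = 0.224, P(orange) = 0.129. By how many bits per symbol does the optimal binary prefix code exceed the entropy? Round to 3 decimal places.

Entropy H = −Σ p log₂ p ≈ 2.6826 bits.
Huffman merges: 29/500+13/125→81/500; 53/500+129/1000→47/200; 149/1000+81/500→311/1000; 28/125+23/100→227/500; 47/200+311/1000→273/500; 227/500+273/500→1. L = 677/250 ≈ 2.7080.
L − H = 2.7080 − 2.6826 = 0.025 bits.

0.025 bits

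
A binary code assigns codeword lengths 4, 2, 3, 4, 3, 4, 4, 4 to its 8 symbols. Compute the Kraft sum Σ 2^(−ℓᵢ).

0.8125

With common denominator 2^4 = 16: Σ 2^(−ℓᵢ) = 1/16 + 4/16 + 2/16 + 1/16 + 2/16 + 1/16 + 1/16 + 1/16 = 13/16 = 0.8125.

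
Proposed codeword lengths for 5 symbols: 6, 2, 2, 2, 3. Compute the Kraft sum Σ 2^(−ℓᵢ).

With common denominator 2^6 = 64: Σ 2^(−ℓᵢ) = 1/64 + 16/64 + 16/64 + 16/64 + 8/64 = 57/64 = 0.890625.

0.890625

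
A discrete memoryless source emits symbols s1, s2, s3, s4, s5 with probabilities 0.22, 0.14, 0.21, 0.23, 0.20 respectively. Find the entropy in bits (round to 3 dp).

H = −Σ pᵢ log₂ pᵢ.
−0.22·log₂(0.22) = 0.4806
−0.14·log₂(0.14) = 0.3971
−0.21·log₂(0.21) = 0.4728
−0.23·log₂(0.23) = 0.4877
−0.20·log₂(0.20) = 0.4644
Sum ≈ 2.3026 → 2.303 bits.

2.303 bits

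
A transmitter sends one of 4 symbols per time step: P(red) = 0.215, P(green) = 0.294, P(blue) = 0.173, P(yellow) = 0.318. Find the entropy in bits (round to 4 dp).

1.9595 bits

H = −Σ pᵢ log₂ pᵢ.
−0.215·log₂(0.215) = 0.4768
−0.294·log₂(0.294) = 0.5192
−0.173·log₂(0.173) = 0.4379
−0.318·log₂(0.318) = 0.5256
Sum ≈ 1.9595 → 1.9595 bits.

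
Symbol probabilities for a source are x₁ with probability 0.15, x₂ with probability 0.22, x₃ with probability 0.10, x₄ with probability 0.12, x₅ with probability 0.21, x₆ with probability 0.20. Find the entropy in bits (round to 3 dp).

H = −Σ pᵢ log₂ pᵢ.
−0.15·log₂(0.15) = 0.4105
−0.22·log₂(0.22) = 0.4806
−0.10·log₂(0.10) = 0.3322
−0.12·log₂(0.12) = 0.3671
−0.21·log₂(0.21) = 0.4728
−0.20·log₂(0.20) = 0.4644
Sum ≈ 2.5276 → 2.528 bits.

2.528 bits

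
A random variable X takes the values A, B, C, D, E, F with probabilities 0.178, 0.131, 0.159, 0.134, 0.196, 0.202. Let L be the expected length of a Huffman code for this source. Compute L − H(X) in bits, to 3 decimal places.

0.037 bits

Entropy H = −Σ p log₂ p ≈ 2.5647 bits.
Huffman merges: 131/1000+67/500→53/200; 159/1000+89/500→337/1000; 49/250+101/500→199/500; 53/200+337/1000→301/500; 199/500+301/500→1. L = 1301/500 ≈ 2.6020.
L − H = 2.6020 − 2.5647 = 0.037 bits.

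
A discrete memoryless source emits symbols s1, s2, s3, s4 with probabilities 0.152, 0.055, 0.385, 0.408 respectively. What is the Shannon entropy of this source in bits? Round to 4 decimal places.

1.7011 bits

H = −Σ pᵢ log₂ pᵢ.
−0.152·log₂(0.152) = 0.4131
−0.055·log₂(0.055) = 0.2301
−0.385·log₂(0.385) = 0.5302
−0.408·log₂(0.408) = 0.5277
Sum ≈ 1.7011 → 1.7011 bits.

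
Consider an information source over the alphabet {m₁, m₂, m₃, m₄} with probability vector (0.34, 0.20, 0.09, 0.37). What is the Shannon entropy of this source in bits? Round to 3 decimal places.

1.837 bits

H = −Σ pᵢ log₂ pᵢ.
−0.34·log₂(0.34) = 0.5292
−0.20·log₂(0.20) = 0.4644
−0.09·log₂(0.09) = 0.3127
−0.37·log₂(0.37) = 0.5307
Sum ≈ 1.8369 → 1.837 bits.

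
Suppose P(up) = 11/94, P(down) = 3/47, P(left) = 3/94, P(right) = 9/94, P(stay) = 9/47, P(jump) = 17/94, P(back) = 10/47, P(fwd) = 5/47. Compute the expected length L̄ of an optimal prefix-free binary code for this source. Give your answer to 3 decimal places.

2.883 bits/symbol

Repeatedly combine the two least-probable nodes; the expected code length is the sum of the merged weights.
merge 3/94 + 3/47 → 9/94
merge 9/94 + 9/94 → 9/47
merge 5/47 + 11/94 → 21/94
merge 17/94 + 9/47 → 35/94
merge 9/47 + 10/47 → 19/47
merge 21/94 + 35/94 → 28/47
merge 19/47 + 28/47 → 1
L = 9/94 + 9/47 + 21/94 + 35/94 + 19/47 + 28/47 + 1 = 271/94 ≈ 2.883 bits/symbol.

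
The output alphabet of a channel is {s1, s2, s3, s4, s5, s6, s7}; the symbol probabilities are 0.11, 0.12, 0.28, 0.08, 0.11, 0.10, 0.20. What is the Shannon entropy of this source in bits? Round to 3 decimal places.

2.670 bits

H = −Σ pᵢ log₂ pᵢ.
−0.11·log₂(0.11) = 0.3503
−0.12·log₂(0.12) = 0.3671
−0.28·log₂(0.28) = 0.5142
−0.08·log₂(0.08) = 0.2915
−0.11·log₂(0.11) = 0.3503
−0.10·log₂(0.10) = 0.3322
−0.20·log₂(0.20) = 0.4644
Sum ≈ 2.6699 → 2.670 bits.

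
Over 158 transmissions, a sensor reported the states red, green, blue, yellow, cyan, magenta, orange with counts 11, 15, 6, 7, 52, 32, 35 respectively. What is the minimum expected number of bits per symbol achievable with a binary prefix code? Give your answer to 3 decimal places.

2.481 bits/symbol

Probabilities are the counts divided by 158.
Repeatedly combine the two least-probable nodes; the expected code length is the sum of the merged weights.
merge 3/79 + 7/158 → 13/158
merge 11/158 + 13/158 → 12/79
merge 15/158 + 12/79 → 39/158
merge 16/79 + 35/158 → 67/158
merge 39/158 + 26/79 → 91/158
merge 67/158 + 91/158 → 1
L = 13/158 + 12/79 + 39/158 + 67/158 + 91/158 + 1 = 196/79 ≈ 2.481 bits/symbol.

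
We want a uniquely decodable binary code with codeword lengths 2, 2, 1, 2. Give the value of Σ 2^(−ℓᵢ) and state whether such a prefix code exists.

With common denominator 2^2 = 4: Σ 2^(−ℓᵢ) = 1/4 + 1/4 + 2/4 + 1/4 = 5/4 = 1.25.
Kraft's inequality requires Σ ≤ 1; here Σ = 1.25 > 1, so no such prefix code exists.

1.25; no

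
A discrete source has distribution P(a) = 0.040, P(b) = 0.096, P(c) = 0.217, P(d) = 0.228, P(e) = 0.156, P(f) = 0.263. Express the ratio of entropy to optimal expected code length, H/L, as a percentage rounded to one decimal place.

98.8%

Entropy H = −Σ p log₂ p ≈ 2.3998 bits.
Huffman merges: 1/25+12/125→17/125; 17/125+39/250→73/250; 217/1000+57/250→89/200; 263/1000+73/250→111/200; 89/200+111/200→1. L = 607/250 ≈ 2.4280.
Efficiency = H/L = 2.3998/2.4280 = 98.8%.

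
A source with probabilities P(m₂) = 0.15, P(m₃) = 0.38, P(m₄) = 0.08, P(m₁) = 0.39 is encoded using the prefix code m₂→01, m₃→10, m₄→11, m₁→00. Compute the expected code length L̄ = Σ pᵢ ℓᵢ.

L̄ = Σ pᵢ·ℓᵢ = 0.15·2 + 0.38·2 + 0.08·2 + 0.39·2 = 2 bits/symbol.

2 bits/symbol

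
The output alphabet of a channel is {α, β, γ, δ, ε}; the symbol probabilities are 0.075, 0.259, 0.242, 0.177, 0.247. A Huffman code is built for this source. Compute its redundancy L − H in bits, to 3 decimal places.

0.031 bits

Entropy H = −Σ p log₂ p ≈ 2.2209 bits.
Huffman merges: 3/40+177/1000→63/250; 121/500+247/1000→489/1000; 63/250+259/1000→511/1000; 489/1000+511/1000→1. L = 563/250 ≈ 2.2520.
L − H = 2.2520 − 2.2209 = 0.031 bits.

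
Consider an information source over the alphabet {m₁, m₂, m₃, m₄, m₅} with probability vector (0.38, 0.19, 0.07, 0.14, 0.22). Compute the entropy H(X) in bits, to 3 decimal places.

2.132 bits

H = −Σ pᵢ log₂ pᵢ.
−0.38·log₂(0.38) = 0.5305
−0.19·log₂(0.19) = 0.4552
−0.07·log₂(0.07) = 0.2686
−0.14·log₂(0.14) = 0.3971
−0.22·log₂(0.22) = 0.4806
Sum ≈ 2.1319 → 2.132 bits.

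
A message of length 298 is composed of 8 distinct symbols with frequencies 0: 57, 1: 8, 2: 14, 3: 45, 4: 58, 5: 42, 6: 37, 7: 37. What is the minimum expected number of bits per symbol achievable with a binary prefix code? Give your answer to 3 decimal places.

2.879 bits/symbol

Probabilities are the counts divided by 298.
Repeatedly combine the two least-probable nodes; the expected code length is the sum of the merged weights.
merge 4/149 + 7/149 → 11/149
merge 11/149 + 37/298 → 59/298
merge 37/298 + 21/149 → 79/298
merge 45/298 + 57/298 → 51/149
merge 29/149 + 59/298 → 117/298
merge 79/298 + 51/149 → 181/298
merge 117/298 + 181/298 → 1
L = 11/149 + 59/298 + 79/298 + 51/149 + 117/298 + 181/298 + 1 = 429/149 ≈ 2.879 bits/symbol.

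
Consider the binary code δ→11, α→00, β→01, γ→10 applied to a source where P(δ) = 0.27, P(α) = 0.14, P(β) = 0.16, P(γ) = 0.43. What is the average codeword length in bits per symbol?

L̄ = Σ pᵢ·ℓᵢ = 0.27·2 + 0.14·2 + 0.16·2 + 0.43·2 = 2 bits/symbol.

2 bits/symbol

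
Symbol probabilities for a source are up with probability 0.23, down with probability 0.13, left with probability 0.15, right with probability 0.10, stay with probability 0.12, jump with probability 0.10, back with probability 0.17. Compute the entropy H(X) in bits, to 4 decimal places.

H = −Σ pᵢ log₂ pᵢ.
−0.23·log₂(0.23) = 0.4877
−0.13·log₂(0.13) = 0.3826
−0.15·log₂(0.15) = 0.4105
−0.10·log₂(0.10) = 0.3322
−0.12·log₂(0.12) = 0.3671
−0.10·log₂(0.10) = 0.3322
−0.17·log₂(0.17) = 0.4346
Sum ≈ 2.7469 → 2.7469 bits.

2.7469 bits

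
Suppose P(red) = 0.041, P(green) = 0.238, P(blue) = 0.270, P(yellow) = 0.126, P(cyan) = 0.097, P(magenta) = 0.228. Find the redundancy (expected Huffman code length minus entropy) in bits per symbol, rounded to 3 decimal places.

0.021 bits

Entropy H = −Σ p log₂ p ≈ 2.3812 bits.
Huffman merges: 41/1000+97/1000→69/500; 63/500+69/500→33/125; 57/250+119/500→233/500; 33/125+27/100→267/500; 233/500+267/500→1. L = 1201/500 ≈ 2.4020.
L − H = 2.4020 − 2.3812 = 0.021 bits.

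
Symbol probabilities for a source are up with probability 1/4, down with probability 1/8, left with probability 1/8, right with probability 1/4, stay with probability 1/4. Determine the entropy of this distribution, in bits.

2.25 bits

Each probability is a power of 1/2, so log₂(1/p) is an integer.
H = Σ p·log₂(1/p) = 1/4·2 + 1/8·3 + 1/8·3 + 1/4·2 + 1/4·2 = 2.25 bits.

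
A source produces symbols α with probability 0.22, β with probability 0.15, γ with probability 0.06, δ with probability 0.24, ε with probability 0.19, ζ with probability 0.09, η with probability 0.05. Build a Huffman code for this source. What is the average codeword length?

2.65 bits/symbol

Repeatedly combine the two least-probable nodes; the expected code length is the sum of the merged weights.
merge 1/20 + 3/50 → 11/100
merge 9/100 + 11/100 → 1/5
merge 3/20 + 19/100 → 17/50
merge 1/5 + 11/50 → 21/50
merge 6/25 + 17/50 → 29/50
merge 21/50 + 29/50 → 1
L = 11/100 + 1/5 + 17/50 + 21/50 + 29/50 + 1 = 53/20 = 2.65 bits/symbol.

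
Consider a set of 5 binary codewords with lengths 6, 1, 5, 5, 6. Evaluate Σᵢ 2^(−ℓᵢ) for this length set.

0.59375

With common denominator 2^6 = 64: Σ 2^(−ℓᵢ) = 1/64 + 32/64 + 2/64 + 2/64 + 1/64 = 38/64 = 0.59375.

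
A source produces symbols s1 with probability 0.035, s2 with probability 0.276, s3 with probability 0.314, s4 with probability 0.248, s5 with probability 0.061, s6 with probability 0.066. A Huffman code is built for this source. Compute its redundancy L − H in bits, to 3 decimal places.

0.048 bits

Entropy H = −Σ p log₂ p ≈ 2.2105 bits.
Huffman merges: 7/200+61/1000→12/125; 33/500+12/125→81/500; 81/500+31/125→41/100; 69/250+157/500→59/100; 41/100+59/100→1. L = 1129/500 ≈ 2.2580.
L − H = 2.2580 − 2.2105 = 0.048 bits.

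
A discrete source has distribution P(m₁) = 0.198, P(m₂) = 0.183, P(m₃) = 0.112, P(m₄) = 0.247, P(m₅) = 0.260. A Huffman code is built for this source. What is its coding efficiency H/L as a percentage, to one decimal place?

Entropy H = −Σ p log₂ p ≈ 2.2683 bits.
Huffman merges: 14/125+183/1000→59/200; 99/500+247/1000→89/200; 13/50+59/200→111/200; 89/200+111/200→1. L = 459/200 ≈ 2.2950.
Efficiency = H/L = 2.2683/2.2950 = 98.8%.

98.8%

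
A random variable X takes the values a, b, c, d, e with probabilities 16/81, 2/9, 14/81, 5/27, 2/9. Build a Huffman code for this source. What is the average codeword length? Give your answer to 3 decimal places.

Repeatedly combine the two least-probable nodes; the expected code length is the sum of the merged weights.
merge 14/81 + 5/27 → 29/81
merge 16/81 + 2/9 → 34/81
merge 2/9 + 29/81 → 47/81
merge 34/81 + 47/81 → 1
L = 29/81 + 34/81 + 47/81 + 1 = 191/81 ≈ 2.358 bits/symbol.

2.358 bits/symbol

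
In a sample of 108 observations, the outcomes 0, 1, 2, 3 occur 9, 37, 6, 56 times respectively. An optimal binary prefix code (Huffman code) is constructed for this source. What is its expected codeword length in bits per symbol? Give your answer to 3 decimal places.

Probabilities are the counts divided by 108.
Repeatedly combine the two least-probable nodes; the expected code length is the sum of the merged weights.
merge 1/18 + 1/12 → 5/36
merge 5/36 + 37/108 → 13/27
merge 13/27 + 14/27 → 1
L = 5/36 + 13/27 + 1 = 175/108 ≈ 1.620 bits/symbol.

1.620 bits/symbol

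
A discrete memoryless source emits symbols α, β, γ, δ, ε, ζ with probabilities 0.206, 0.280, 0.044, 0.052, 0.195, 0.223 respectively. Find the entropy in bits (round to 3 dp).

2.346 bits

H = −Σ pᵢ log₂ pᵢ.
−0.206·log₂(0.206) = 0.4695
−0.280·log₂(0.280) = 0.5142
−0.044·log₂(0.044) = 0.1983
−0.052·log₂(0.052) = 0.2218
−0.195·log₂(0.195) = 0.4599
−0.223·log₂(0.223) = 0.4828
Sum ≈ 2.3465 → 2.346 bits.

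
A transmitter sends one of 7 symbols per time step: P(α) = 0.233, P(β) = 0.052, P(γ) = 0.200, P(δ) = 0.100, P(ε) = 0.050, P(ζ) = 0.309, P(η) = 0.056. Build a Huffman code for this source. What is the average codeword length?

Repeatedly combine the two least-probable nodes; the expected code length is the sum of the merged weights.
merge 1/20 + 13/250 → 51/500
merge 7/125 + 1/10 → 39/250
merge 51/500 + 39/250 → 129/500
merge 1/5 + 233/1000 → 433/1000
merge 129/500 + 309/1000 → 567/1000
merge 433/1000 + 567/1000 → 1
L = 51/500 + 39/250 + 129/500 + 433/1000 + 567/1000 + 1 = 629/250 = 2.516 bits/symbol.

2.516 bits/symbol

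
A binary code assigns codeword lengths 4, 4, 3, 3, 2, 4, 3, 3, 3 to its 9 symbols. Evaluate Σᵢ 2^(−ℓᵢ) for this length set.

1.0625

With common denominator 2^4 = 16: Σ 2^(−ℓᵢ) = 1/16 + 1/16 + 2/16 + 2/16 + 4/16 + 1/16 + 2/16 + 2/16 + 2/16 = 17/16 = 1.0625.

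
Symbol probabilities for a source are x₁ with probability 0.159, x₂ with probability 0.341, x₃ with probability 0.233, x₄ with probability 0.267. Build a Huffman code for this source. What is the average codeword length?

2 bits/symbol

Repeatedly combine the two least-probable nodes; the expected code length is the sum of the merged weights.
merge 159/1000 + 233/1000 → 49/125
merge 267/1000 + 341/1000 → 76/125
merge 49/125 + 76/125 → 1
L = 49/125 + 76/125 + 1 = 2 bits/symbol.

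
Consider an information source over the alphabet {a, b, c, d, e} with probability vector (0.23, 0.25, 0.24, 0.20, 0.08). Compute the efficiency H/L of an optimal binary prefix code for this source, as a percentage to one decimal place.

Entropy H = −Σ p log₂ p ≈ 2.2377 bits.
Huffman merges: 2/25+1/5→7/25; 23/100+6/25→47/100; 1/4+7/25→53/100; 47/100+53/100→1. L = 57/25 ≈ 2.2800.
Efficiency = H/L = 2.2377/2.2800 = 98.1%.

98.1%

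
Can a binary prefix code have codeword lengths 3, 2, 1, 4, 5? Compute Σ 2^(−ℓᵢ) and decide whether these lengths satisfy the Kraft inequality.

With common denominator 2^5 = 32: Σ 2^(−ℓᵢ) = 4/32 + 8/32 + 16/32 + 2/32 + 1/32 = 31/32 = 0.96875.
Kraft's inequality requires Σ ≤ 1; here Σ = 0.96875 ≤ 1, so such a prefix code exists.

0.96875; yes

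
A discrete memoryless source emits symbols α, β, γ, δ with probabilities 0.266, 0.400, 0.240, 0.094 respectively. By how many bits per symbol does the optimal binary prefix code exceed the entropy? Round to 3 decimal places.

0.082 bits

Entropy H = −Σ p log₂ p ≈ 1.8518 bits.
Huffman merges: 47/500+6/25→167/500; 133/500+167/500→3/5; 2/5+3/5→1. L = 967/500 ≈ 1.9340.
L − H = 1.9340 − 1.8518 = 0.082 bits.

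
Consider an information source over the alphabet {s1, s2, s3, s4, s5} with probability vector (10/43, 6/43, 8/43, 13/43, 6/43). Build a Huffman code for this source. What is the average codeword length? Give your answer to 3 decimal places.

Repeatedly combine the two least-probable nodes; the expected code length is the sum of the merged weights.
merge 6/43 + 6/43 → 12/43
merge 8/43 + 10/43 → 18/43
merge 12/43 + 13/43 → 25/43
merge 18/43 + 25/43 → 1
L = 12/43 + 18/43 + 25/43 + 1 = 98/43 ≈ 2.279 bits/symbol.

2.279 bits/symbol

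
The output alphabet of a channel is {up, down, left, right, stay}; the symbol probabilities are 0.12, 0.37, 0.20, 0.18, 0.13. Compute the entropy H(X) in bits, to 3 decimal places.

H = −Σ pᵢ log₂ pᵢ.
−0.12·log₂(0.12) = 0.3671
−0.37·log₂(0.37) = 0.5307
−0.20·log₂(0.20) = 0.4644
−0.18·log₂(0.18) = 0.4453
−0.13·log₂(0.13) = 0.3826
Sum ≈ 2.1901 → 2.190 bits.

2.190 bits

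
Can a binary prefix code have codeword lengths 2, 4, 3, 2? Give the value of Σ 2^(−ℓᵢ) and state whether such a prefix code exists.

0.6875; yes

With common denominator 2^4 = 16: Σ 2^(−ℓᵢ) = 4/16 + 1/16 + 2/16 + 4/16 = 11/16 = 0.6875.
Kraft's inequality requires Σ ≤ 1; here Σ = 0.6875 ≤ 1, so such a prefix code exists.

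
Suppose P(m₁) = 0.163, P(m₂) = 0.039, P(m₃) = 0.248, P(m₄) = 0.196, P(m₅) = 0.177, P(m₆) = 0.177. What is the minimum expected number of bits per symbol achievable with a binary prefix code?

Repeatedly combine the two least-probable nodes; the expected code length is the sum of the merged weights.
merge 39/1000 + 163/1000 → 101/500
merge 177/1000 + 177/1000 → 177/500
merge 49/250 + 101/500 → 199/500
merge 31/125 + 177/500 → 301/500
merge 199/500 + 301/500 → 1
L = 101/500 + 177/500 + 199/500 + 301/500 + 1 = 639/250 = 2.556 bits/symbol.

2.556 bits/symbol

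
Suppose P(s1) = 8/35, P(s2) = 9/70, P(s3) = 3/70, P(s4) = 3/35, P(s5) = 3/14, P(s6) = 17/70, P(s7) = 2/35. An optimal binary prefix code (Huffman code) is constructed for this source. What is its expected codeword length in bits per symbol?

Repeatedly combine the two least-probable nodes; the expected code length is the sum of the merged weights.
merge 3/70 + 2/35 → 1/10
merge 3/35 + 1/10 → 13/70
merge 9/70 + 13/70 → 11/35
merge 3/14 + 8/35 → 31/70
merge 17/70 + 11/35 → 39/70
merge 31/70 + 39/70 → 1
L = 1/10 + 13/70 + 11/35 + 31/70 + 39/70 + 1 = 13/5 = 2.6 bits/symbol.

2.6 bits/symbol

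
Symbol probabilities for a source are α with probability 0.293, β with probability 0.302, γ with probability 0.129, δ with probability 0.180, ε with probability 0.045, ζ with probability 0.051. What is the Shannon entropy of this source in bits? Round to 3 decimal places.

2.287 bits

H = −Σ pᵢ log₂ pᵢ.
−0.293·log₂(0.293) = 0.5189
−0.302·log₂(0.302) = 0.5217
−0.129·log₂(0.129) = 0.3811
−0.180·log₂(0.180) = 0.4453
−0.045·log₂(0.045) = 0.2013
−0.051·log₂(0.051) = 0.2190
Sum ≈ 2.2873 → 2.287 bits.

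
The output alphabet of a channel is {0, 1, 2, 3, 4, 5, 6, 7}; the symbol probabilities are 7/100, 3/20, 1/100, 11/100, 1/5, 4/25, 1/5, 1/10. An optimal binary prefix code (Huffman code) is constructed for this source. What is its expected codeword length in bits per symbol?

Repeatedly combine the two least-probable nodes; the expected code length is the sum of the merged weights.
merge 1/100 + 7/100 → 2/25
merge 2/25 + 1/10 → 9/50
merge 11/100 + 3/20 → 13/50
merge 4/25 + 9/50 → 17/50
merge 1/5 + 1/5 → 2/5
merge 13/50 + 17/50 → 3/5
merge 2/5 + 3/5 → 1
L = 2/25 + 9/50 + 13/50 + 17/50 + 2/5 + 3/5 + 1 = 143/50 = 2.86 bits/symbol.

2.86 bits/symbol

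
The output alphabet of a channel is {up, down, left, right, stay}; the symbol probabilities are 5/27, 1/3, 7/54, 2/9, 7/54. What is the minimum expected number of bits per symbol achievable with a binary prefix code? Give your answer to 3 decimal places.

Repeatedly combine the two least-probable nodes; the expected code length is the sum of the merged weights.
merge 7/54 + 7/54 → 7/27
merge 5/27 + 2/9 → 11/27
merge 7/27 + 1/3 → 16/27
merge 11/27 + 16/27 → 1
L = 7/27 + 11/27 + 16/27 + 1 = 61/27 ≈ 2.259 bits/symbol.

2.259 bits/symbol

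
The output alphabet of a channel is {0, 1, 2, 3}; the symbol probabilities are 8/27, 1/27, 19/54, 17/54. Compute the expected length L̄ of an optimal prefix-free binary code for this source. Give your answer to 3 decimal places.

Repeatedly combine the two least-probable nodes; the expected code length is the sum of the merged weights.
merge 1/27 + 8/27 → 1/3
merge 17/54 + 1/3 → 35/54
merge 19/54 + 35/54 → 1
L = 1/3 + 35/54 + 1 = 107/54 ≈ 1.981 bits/symbol.

1.981 bits/symbol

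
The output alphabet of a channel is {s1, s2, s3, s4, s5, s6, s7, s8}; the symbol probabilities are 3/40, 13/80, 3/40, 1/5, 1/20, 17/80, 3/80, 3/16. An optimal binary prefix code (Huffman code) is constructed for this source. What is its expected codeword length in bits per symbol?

2.825 bits/symbol

Repeatedly combine the two least-probable nodes; the expected code length is the sum of the merged weights.
merge 3/80 + 1/20 → 7/80
merge 3/40 + 3/40 → 3/20
merge 7/80 + 3/20 → 19/80
merge 13/80 + 3/16 → 7/20
merge 1/5 + 17/80 → 33/80
merge 19/80 + 7/20 → 47/80
merge 33/80 + 47/80 → 1
L = 7/80 + 3/20 + 19/80 + 7/20 + 33/80 + 47/80 + 1 = 113/40 = 2.825 bits/symbol.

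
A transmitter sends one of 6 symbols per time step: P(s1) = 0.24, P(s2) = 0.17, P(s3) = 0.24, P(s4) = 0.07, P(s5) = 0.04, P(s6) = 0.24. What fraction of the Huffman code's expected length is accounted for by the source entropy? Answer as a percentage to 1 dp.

Entropy H = −Σ p log₂ p ≈ 2.3713 bits.
Huffman merges: 1/25+7/100→11/100; 11/100+17/100→7/25; 6/25+6/25→12/25; 6/25+7/25→13/25; 12/25+13/25→1. L = 239/100 ≈ 2.3900.
Efficiency = H/L = 2.3713/2.3900 = 99.2%.

99.2%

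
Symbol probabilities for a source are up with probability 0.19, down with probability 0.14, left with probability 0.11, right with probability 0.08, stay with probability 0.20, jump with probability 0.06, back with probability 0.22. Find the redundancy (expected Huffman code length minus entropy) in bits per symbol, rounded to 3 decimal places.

Entropy H = −Σ p log₂ p ≈ 2.6826 bits.
Huffman merges: 3/50+2/25→7/50; 11/100+7/50→1/4; 7/50+19/100→33/100; 1/5+11/50→21/50; 1/4+33/100→29/50; 21/50+29/50→1. L = 68/25 ≈ 2.7200.
L − H = 2.7200 − 2.6826 = 0.037 bits.

0.037 bits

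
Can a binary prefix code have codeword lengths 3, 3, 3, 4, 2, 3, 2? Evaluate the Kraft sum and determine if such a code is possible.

1.0625; no

With common denominator 2^4 = 16: Σ 2^(−ℓᵢ) = 2/16 + 2/16 + 2/16 + 1/16 + 4/16 + 2/16 + 4/16 = 17/16 = 1.0625.
Kraft's inequality requires Σ ≤ 1; here Σ = 1.0625 > 1, so no such prefix code exists.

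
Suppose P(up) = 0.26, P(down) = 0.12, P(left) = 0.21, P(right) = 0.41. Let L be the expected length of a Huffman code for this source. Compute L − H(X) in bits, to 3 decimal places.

Entropy H = −Σ p log₂ p ≈ 1.8726 bits.
Huffman merges: 3/25+21/100→33/100; 13/50+33/100→59/100; 41/100+59/100→1. L = 48/25 ≈ 1.9200.
L − H = 1.9200 − 1.8726 = 0.047 bits.

0.047 bits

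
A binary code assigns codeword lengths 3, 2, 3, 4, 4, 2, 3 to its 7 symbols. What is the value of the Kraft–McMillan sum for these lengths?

1

With common denominator 2^4 = 16: Σ 2^(−ℓᵢ) = 2/16 + 4/16 + 2/16 + 1/16 + 1/16 + 4/16 + 2/16 = 16/16 = 1.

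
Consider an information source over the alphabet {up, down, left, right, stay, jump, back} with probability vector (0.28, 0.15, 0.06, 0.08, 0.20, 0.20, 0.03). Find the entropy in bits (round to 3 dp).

2.540 bits

H = −Σ pᵢ log₂ pᵢ.
−0.28·log₂(0.28) = 0.5142
−0.15·log₂(0.15) = 0.4105
−0.06·log₂(0.06) = 0.2435
−0.08·log₂(0.08) = 0.2915
−0.20·log₂(0.20) = 0.4644
−0.20·log₂(0.20) = 0.4644
−0.03·log₂(0.03) = 0.1518
Sum ≈ 2.5403 → 2.540 bits.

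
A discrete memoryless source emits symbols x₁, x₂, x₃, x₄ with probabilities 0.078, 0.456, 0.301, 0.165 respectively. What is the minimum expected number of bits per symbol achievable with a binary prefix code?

1.787 bits/symbol

Repeatedly combine the two least-probable nodes; the expected code length is the sum of the merged weights.
merge 39/500 + 33/200 → 243/1000
merge 243/1000 + 301/1000 → 68/125
merge 57/125 + 68/125 → 1
L = 243/1000 + 68/125 + 1 = 1787/1000 = 1.787 bits/symbol.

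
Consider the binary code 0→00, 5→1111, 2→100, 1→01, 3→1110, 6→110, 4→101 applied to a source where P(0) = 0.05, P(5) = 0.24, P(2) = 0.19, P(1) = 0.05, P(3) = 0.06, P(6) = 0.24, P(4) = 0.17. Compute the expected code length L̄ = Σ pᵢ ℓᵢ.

L̄ = Σ pᵢ·ℓᵢ = 0.05·2 + 0.24·4 + 0.19·3 + 0.05·2 + 0.06·4 + 0.24·3 + 0.17·3 = 3.2 bits/symbol.

3.2 bits/symbol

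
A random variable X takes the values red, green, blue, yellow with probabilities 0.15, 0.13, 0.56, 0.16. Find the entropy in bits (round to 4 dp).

H = −Σ pᵢ log₂ pᵢ.
−0.15·log₂(0.15) = 0.4105
−0.13·log₂(0.13) = 0.3826
−0.56·log₂(0.56) = 0.4684
−0.16·log₂(0.16) = 0.4230
Sum ≈ 1.6846 → 1.6846 bits.

1.6846 bits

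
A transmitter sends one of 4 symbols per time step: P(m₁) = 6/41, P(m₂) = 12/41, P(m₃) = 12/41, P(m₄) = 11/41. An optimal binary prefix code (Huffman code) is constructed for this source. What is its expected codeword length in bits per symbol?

Repeatedly combine the two least-probable nodes; the expected code length is the sum of the merged weights.
merge 6/41 + 11/41 → 17/41
merge 12/41 + 12/41 → 24/41
merge 17/41 + 24/41 → 1
L = 17/41 + 24/41 + 1 = 2 bits/symbol.

2 bits/symbol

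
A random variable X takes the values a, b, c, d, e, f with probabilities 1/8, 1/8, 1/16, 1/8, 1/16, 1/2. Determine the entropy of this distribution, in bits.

Each probability is a power of 1/2, so log₂(1/p) is an integer.
H = Σ p·log₂(1/p) = 1/8·3 + 1/8·3 + 1/16·4 + 1/8·3 + 1/16·4 + 1/2·1 = 2.125 bits.

2.125 bits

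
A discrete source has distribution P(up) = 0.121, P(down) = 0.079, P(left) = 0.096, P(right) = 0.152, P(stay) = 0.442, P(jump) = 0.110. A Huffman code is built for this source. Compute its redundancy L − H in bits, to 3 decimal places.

0.024 bits

Entropy H = −Σ p log₂ p ≈ 2.2666 bits.
Huffman merges: 79/1000+12/125→7/40; 11/100+121/1000→231/1000; 19/125+7/40→327/1000; 231/1000+327/1000→279/500; 221/500+279/500→1. L = 2291/1000 ≈ 2.2910.
L − H = 2.2910 − 2.2666 = 0.024 bits.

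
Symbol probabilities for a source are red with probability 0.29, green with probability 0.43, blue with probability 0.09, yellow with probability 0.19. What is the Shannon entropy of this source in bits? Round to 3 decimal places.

H = −Σ pᵢ log₂ pᵢ.
−0.29·log₂(0.29) = 0.5179
−0.43·log₂(0.43) = 0.5236
−0.09·log₂(0.09) = 0.3127
−0.19·log₂(0.19) = 0.4552
Sum ≈ 1.8093 → 1.809 bits.

1.809 bits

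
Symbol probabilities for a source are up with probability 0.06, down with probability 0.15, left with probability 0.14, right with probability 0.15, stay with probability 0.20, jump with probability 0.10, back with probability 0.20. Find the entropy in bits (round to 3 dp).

2.723 bits

H = −Σ pᵢ log₂ pᵢ.
−0.06·log₂(0.06) = 0.2435
−0.15·log₂(0.15) = 0.4105
−0.14·log₂(0.14) = 0.3971
−0.15·log₂(0.15) = 0.4105
−0.20·log₂(0.20) = 0.4644
−0.10·log₂(0.10) = 0.3322
−0.20·log₂(0.20) = 0.4644
Sum ≈ 2.7227 → 2.723 bits.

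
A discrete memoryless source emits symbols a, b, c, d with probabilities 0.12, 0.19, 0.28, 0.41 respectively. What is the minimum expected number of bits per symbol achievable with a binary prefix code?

Repeatedly combine the two least-probable nodes; the expected code length is the sum of the merged weights.
merge 3/25 + 19/100 → 31/100
merge 7/25 + 31/100 → 59/100
merge 41/100 + 59/100 → 1
L = 31/100 + 59/100 + 1 = 19/10 = 1.9 bits/symbol.

1.9 bits/symbol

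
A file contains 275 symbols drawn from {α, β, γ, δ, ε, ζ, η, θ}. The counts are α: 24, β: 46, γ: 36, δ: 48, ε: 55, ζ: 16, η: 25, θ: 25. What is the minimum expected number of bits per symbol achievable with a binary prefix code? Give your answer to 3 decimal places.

Probabilities are the counts divided by 275.
Repeatedly combine the two least-probable nodes; the expected code length is the sum of the merged weights.
merge 16/275 + 24/275 → 8/55
merge 1/11 + 1/11 → 2/11
merge 36/275 + 8/55 → 76/275
merge 46/275 + 48/275 → 94/275
merge 2/11 + 1/5 → 21/55
merge 76/275 + 94/275 → 34/55
merge 21/55 + 34/55 → 1
L = 8/55 + 2/11 + 76/275 + 94/275 + 21/55 + 34/55 + 1 = 162/55 ≈ 2.945 bits/symbol.

2.945 bits/symbol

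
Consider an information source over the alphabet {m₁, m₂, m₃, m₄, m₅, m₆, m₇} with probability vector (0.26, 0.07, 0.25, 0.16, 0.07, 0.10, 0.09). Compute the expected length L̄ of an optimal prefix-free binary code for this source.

Repeatedly combine the two least-probable nodes; the expected code length is the sum of the merged weights.
merge 7/100 + 7/100 → 7/50
merge 9/100 + 1/10 → 19/100
merge 7/50 + 4/25 → 3/10
merge 19/100 + 1/4 → 11/25
merge 13/50 + 3/10 → 14/25
merge 11/25 + 14/25 → 1
L = 7/50 + 19/100 + 3/10 + 11/25 + 14/25 + 1 = 263/100 = 2.63 bits/symbol.

2.63 bits/symbol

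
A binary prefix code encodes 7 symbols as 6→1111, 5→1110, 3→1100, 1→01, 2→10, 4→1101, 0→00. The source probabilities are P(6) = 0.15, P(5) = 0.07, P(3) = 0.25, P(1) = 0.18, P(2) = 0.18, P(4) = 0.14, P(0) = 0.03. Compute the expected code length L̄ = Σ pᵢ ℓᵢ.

L̄ = Σ pᵢ·ℓᵢ = 0.15·4 + 0.07·4 + 0.25·4 + 0.18·2 + 0.18·2 + 0.14·4 + 0.03·2 = 3.22 bits/symbol.

3.22 bits/symbol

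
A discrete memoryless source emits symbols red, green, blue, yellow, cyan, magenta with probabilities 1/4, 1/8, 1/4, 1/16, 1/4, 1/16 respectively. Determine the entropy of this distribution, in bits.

2.375 bits

Each probability is a power of 1/2, so log₂(1/p) is an integer.
H = Σ p·log₂(1/p) = 1/4·2 + 1/8·3 + 1/4·2 + 1/16·4 + 1/4·2 + 1/16·4 = 2.375 bits.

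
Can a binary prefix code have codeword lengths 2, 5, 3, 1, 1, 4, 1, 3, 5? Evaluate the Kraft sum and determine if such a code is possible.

With common denominator 2^5 = 32: Σ 2^(−ℓᵢ) = 8/32 + 1/32 + 4/32 + 16/32 + 16/32 + 2/32 + 16/32 + 4/32 + 1/32 = 68/32 = 2.125.
Kraft's inequality requires Σ ≤ 1; here Σ = 2.125 > 1, so no such prefix code exists.

2.125; no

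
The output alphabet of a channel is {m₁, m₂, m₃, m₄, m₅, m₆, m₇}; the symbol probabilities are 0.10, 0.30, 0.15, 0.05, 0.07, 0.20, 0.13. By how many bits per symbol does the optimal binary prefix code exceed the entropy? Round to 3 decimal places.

0.024 bits

Entropy H = −Σ p log₂ p ≈ 2.5955 bits.
Huffman merges: 1/20+7/100→3/25; 1/10+3/25→11/50; 13/100+3/20→7/25; 1/5+11/50→21/50; 7/25+3/10→29/50; 21/50+29/50→1. L = 131/50 ≈ 2.6200.
L − H = 2.6200 − 2.5955 = 0.024 bits.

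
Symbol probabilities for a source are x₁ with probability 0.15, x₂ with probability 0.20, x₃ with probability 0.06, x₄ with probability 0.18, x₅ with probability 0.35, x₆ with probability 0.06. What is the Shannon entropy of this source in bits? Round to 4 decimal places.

H = −Σ pᵢ log₂ pᵢ.
−0.15·log₂(0.15) = 0.4105
−0.20·log₂(0.20) = 0.4644
−0.06·log₂(0.06) = 0.2435
−0.18·log₂(0.18) = 0.4453
−0.35·log₂(0.35) = 0.5301
−0.06·log₂(0.06) = 0.2435
Sum ≈ 2.3374 → 2.3374 bits.

2.3374 bits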